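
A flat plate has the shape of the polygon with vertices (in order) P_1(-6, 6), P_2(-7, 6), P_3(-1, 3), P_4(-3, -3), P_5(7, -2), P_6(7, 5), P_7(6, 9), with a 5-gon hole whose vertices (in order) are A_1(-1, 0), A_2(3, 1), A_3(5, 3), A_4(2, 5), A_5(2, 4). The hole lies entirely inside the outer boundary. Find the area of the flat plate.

Outer boundary:
Apply the shoelace formula: 2A = Σ (x_i·y_{i+1} − x_{i+1}·y_i), indices taken mod 7.
P_1→P_2: (-6)(6) − (-7)(6) = 6
P_2→P_3: (-7)(3) − (-1)(6) = -15
P_3→P_4: (-1)(-3) − (-3)(3) = 12
P_4→P_5: (-3)(-2) − (7)(-3) = 27
P_5→P_6: (7)(5) − (7)(-2) = 49
P_6→P_7: (7)(9) − (6)(5) = 33
P_7→P_1: (6)(6) − (-6)(9) = 90
Σ = 202
Area = |Σ|/2 = 101.
Hole:
Apply Gauss's area formula: 2A = Σ (x_i·y_{i+1} − x_{i+1}·y_i), indices taken mod 5.
A_1→A_2: (-1)(1) − (3)(0) = -1
A_2→A_3: (3)(3) − (5)(1) = 4
A_3→A_4: (5)(5) − (2)(3) = 19
A_4→A_5: (2)(4) − (2)(5) = -2
A_5→A_1: (2)(0) − (-1)(4) = 4
Σ = 24
Area = |Σ|/2 = 12.
Net area = 101 − 12 = 89.

89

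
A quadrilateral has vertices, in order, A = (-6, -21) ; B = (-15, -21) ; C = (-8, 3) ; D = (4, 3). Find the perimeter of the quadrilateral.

|AB| = √((-9)² + (0)²) = √81 = 9
|BC| = √((7)² + (24)²) = √625 = 25
|CD| = √((12)² + (0)²) = √144 = 12
|DA| = √((-10)² + (-24)²) = √676 = 26
Perimeter = 9 + 25 + 12 + 26 = 72.

72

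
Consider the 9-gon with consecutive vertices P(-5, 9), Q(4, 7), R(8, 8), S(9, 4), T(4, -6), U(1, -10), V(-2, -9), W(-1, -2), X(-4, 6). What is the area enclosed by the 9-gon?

146.5

Cross-terms: -71, -24, -40, -70, -34, -29, -5, -14, -6  ⇒  Σ = -293
Area = |Σ|/2 = 146.5.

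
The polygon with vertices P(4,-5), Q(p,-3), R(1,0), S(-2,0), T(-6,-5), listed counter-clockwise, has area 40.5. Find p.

6

Write out the shoelace sum; only the two edges meeting at Q involve p:
2·Area = [(4·(-3) − p·(-5)) + (p·0 − 1·(-3))] + 60
       = 5·p + 51 = 81
⇒ p = 6.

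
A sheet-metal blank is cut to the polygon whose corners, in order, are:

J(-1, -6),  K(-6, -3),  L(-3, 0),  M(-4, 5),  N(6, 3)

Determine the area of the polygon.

Apply the surveyor's formula: 2A = Σ (x_i·y_{i+1} − x_{i+1}·y_i), indices taken mod 5.
Σ = (-33) + (-9) + (-15) + (-42) + (-33) = -132
Area = |Σ|/2 = 66.

66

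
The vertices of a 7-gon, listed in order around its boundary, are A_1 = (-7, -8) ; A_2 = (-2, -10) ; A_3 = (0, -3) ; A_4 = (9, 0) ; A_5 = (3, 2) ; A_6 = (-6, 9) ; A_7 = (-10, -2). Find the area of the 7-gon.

156

Σ = (54) + (6) + (27) + (18) + (39) + (102) + (66) = 312
Area = |Σ|/2 = 156.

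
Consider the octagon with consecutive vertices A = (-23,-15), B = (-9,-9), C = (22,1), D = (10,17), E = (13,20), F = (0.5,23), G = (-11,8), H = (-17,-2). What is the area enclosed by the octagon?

Cross-terms: 72, 189, 364, -21, 289, 257, 158, 209  ⇒  Σ = 1517
Area = |Σ|/2 = 758.5.

758.5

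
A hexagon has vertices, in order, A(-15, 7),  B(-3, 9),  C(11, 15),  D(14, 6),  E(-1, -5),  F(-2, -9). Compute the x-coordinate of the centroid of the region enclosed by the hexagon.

83/154

Apply Gauss's area formula. First the cross-terms c_i = x_i·y_{i+1} − x_{i+1}·y_i:
  -114, -144, -144, -64, -1, -149  ⇒  2A = -616, A = -308.
Then Σ (x_i + x_{i+1})·c_i = -996, so x̄ = -996 / (6·(-308)) = 83/154.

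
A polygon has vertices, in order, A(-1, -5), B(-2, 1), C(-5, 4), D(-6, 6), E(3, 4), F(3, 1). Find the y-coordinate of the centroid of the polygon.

88/51

Apply Gauss's area formula. First the cross-terms c_i = x_i·y_{i+1} − x_{i+1}·y_i:
  -11, -3, -6, -42, -9, -14  ⇒  2A = -85, A = -42.5.
Then Σ (y_i + y_{i+1})·c_i = -440, so ȳ = -440 / (6·(-42.5)) = 88/51.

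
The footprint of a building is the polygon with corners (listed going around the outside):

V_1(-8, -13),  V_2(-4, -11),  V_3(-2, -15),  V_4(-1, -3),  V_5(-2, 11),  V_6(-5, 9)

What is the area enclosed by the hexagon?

Apply the shoelace (surveyor's) formula: 2A = Σ (x_i·y_{i+1} − x_{i+1}·y_i), indices taken mod 6.
Cross-terms: 36, 38, -9, -17, 37, 137  ⇒  Σ = 222
Area = |Σ|/2 = 111.

111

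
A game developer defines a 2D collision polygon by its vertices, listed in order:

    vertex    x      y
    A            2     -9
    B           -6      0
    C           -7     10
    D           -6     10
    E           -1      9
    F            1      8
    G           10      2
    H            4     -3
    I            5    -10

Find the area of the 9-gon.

Apply Gauss's area formula: 2A = Σ (x_i·y_{i+1} − x_{i+1}·y_i), indices taken mod 9.
Cross-terms: -54, -60, -10, -44, -17, -78, -38, -25, -25  ⇒  Σ = -351
Area = |Σ|/2 = 175.5.

175.5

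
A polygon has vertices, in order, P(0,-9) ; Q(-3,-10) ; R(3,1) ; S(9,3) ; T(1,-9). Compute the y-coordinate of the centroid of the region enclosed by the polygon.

-104/31

Apply the surveyor's formula. First the cross-terms c_i = x_i·y_{i+1} − x_{i+1}·y_i:
  -27, 27, 0, -84, -9  ⇒  2A = -93, A = -46.5.
Then Σ (y_i + y_{i+1})·c_i = 936, so ȳ = 936 / (6·(-46.5)) = -104/31.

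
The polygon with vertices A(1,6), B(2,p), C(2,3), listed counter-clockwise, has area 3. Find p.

The doubled signed area Σ (x_i y_{i+1} − x_{i+1} y_i) is linear in p.
With p=0 it equals 3; the coefficient of p is -1 (from the two edges through B).
So -1·p + 3 = 2·3 = 6 ⇒ p = -3.

-3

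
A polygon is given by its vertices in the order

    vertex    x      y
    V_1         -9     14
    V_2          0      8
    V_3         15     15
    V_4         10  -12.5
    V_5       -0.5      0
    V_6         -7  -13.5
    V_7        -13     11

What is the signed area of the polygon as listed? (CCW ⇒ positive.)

-432.25

Apply the surveyor's formula: 2A = Σ (x_i·y_{i+1} − x_{i+1}·y_i), indices taken mod 7.
Σ = (-72) + (-120) + (-337.5) + (-6.25) + (6.75) + (-252.5) + (-83) = -864.5
Signed area = Σ/2 = -432.25 (negative ⇒ clockwise traversal).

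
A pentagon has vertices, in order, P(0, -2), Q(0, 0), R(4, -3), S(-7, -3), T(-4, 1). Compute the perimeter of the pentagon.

28

|PQ| = √((0)² + (2)²) = √4 = 2
|QR| = √((4)² + (-3)²) = √25 = 5
|RS| = √((-11)² + (0)²) = √121 = 11
|ST| = √((3)² + (4)²) = √25 = 5
|TP| = √((4)² + (-3)²) = √25 = 5
Perimeter = 2 + 5 + 11 + 5 + 5 = 28.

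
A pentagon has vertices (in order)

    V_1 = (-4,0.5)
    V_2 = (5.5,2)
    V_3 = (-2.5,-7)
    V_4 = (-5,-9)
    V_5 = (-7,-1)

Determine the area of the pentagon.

Apply Gauss's area formula: 2A = Σ (x_i·y_{i+1} − x_{i+1}·y_i), indices taken mod 5.
Cross-terms: -10.75, -33.5, -12.5, -58, -7.5  ⇒  Σ = -122.25
Area = |Σ|/2 = 61.125.

61.125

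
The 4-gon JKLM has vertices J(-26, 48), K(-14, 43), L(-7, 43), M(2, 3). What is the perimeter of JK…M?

114

|JK| = √((12)² + (-5)²) = √169 = 13
|KL| = √((7)² + (0)²) = √49 = 7
|LM| = √((9)² + (-40)²) = √1681 = 41
|MJ| = √((-28)² + (45)²) = √2809 = 53
Perimeter = 13 + 7 + 41 + 53 = 114.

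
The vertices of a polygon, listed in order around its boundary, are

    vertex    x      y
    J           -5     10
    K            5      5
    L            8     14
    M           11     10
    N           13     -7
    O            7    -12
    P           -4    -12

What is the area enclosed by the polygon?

332.5

Apply the surveyor's formula: 2A = Σ (x_i·y_{i+1} − x_{i+1}·y_i), indices taken mod 7.
J→K: (-5)(5) − (5)(10) = -75
K→L: (5)(14) − (8)(5) = 30
L→M: (8)(10) − (11)(14) = -74
M→N: (11)(-7) − (13)(10) = -207
N→O: (13)(-12) − (7)(-7) = -107
O→P: (7)(-12) − (-4)(-12) = -132
P→J: (-4)(10) − (-5)(-12) = -100
Σ = -665
Area = |Σ|/2 = 332.5.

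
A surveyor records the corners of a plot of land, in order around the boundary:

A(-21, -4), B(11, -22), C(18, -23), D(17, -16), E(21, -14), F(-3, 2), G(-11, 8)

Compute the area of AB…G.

530

Apply Gauss's area formula: 2A = Σ (x_i·y_{i+1} − x_{i+1}·y_i), indices taken mod 7.
A→B: (-21)(-22) − (11)(-4) = 506
B→C: (11)(-23) − (18)(-22) = 143
C→D: (18)(-16) − (17)(-23) = 103
D→E: (17)(-14) − (21)(-16) = 98
E→F: (21)(2) − (-3)(-14) = 0
F→G: (-3)(8) − (-11)(2) = -2
G→A: (-11)(-4) − (-21)(8) = 212
Σ = 1060
Area = |Σ|/2 = 530.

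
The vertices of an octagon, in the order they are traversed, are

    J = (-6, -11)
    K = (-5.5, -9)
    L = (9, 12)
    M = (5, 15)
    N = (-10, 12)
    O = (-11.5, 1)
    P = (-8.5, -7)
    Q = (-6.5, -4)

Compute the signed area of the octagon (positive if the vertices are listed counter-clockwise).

Apply the shoelace formula: 2A = Σ (x_i·y_{i+1} − x_{i+1}·y_i), indices taken mod 8.
J→K: (-6)(-9) − (-5.5)(-11) = -6.5
K→L: (-5.5)(12) − (9)(-9) = 15
L→M: (9)(15) − (5)(12) = 75
M→N: (5)(12) − (-10)(15) = 210
N→O: (-10)(1) − (-11.5)(12) = 128
O→P: (-11.5)(-7) − (-8.5)(1) = 89
P→Q: (-8.5)(-4) − (-6.5)(-7) = -11.5
Q→J: (-6.5)(-11) − (-6)(-4) = 47.5
Σ = 546.5
Signed area = Σ/2 = 273.25 (positive ⇒ counter-clockwise traversal).

273.25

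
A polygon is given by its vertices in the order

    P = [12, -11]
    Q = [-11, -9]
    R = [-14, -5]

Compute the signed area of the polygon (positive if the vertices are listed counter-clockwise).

Apply the surveyor's formula: 2A = Σ (x_i·y_{i+1} − x_{i+1}·y_i), indices taken mod 3.
Σ = (-229) + (-71) + (214) = -86
Signed area = Σ/2 = -43 (negative ⇒ clockwise traversal).

-43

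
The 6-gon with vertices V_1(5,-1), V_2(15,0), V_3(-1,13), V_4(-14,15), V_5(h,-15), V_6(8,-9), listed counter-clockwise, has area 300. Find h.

The doubled signed area Σ (x_i y_{i+1} − x_{i+1} y_i) is linear in h.
With h=0 it equals 744; the coefficient of h is -24 (from the two edges through V_5).
So -24·h + 744 = 2·300 = 600 ⇒ h = 6.

6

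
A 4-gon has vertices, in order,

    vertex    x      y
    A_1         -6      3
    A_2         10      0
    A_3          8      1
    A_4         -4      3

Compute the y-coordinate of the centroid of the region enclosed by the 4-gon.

34/21

Apply the shoelace (surveyor's) formula. First the cross-terms c_i = x_i·y_{i+1} − x_{i+1}·y_i:
  -30, 10, 28, 6  ⇒  2A = 14, A = 7.
Then Σ (y_i + y_{i+1})·c_i = 68, so ȳ = 68 / (6·7) = 34/21.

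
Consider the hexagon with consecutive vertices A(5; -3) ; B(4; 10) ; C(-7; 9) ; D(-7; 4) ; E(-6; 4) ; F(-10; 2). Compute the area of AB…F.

123.5

Apply the shoelace (surveyor's) formula: 2A = Σ (x_i·y_{i+1} − x_{i+1}·y_i), indices taken mod 6.
Cross-terms: 62, 106, 35, -4, 28, 20  ⇒  Σ = 247
Area = |Σ|/2 = 123.5.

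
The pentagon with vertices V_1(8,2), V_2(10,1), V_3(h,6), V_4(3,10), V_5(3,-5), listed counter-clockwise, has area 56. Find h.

Write out the shoelace sum; only the two edges meeting at V_3 involve h:
2·Area = [(10·6 − h·1) + (h·10 − 3·6)] + -11
       = 9·h + 31 = 112
⇒ h = 9.

9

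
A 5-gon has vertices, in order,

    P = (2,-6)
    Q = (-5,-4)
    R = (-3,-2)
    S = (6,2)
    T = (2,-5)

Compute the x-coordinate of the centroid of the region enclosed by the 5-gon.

22/35

Apply the shoelace formula. First the cross-terms c_i = x_i·y_{i+1} − x_{i+1}·y_i:
  -38, -2, 6, -34, -2  ⇒  2A = -70, A = -35.
Then Σ (x_i + x_{i+1})·c_i = -132, so x̄ = -132 / (6·(-35)) = 22/35.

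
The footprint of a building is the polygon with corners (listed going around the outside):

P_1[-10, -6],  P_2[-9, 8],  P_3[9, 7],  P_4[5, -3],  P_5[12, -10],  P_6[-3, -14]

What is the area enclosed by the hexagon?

Cross-terms: -134, -135, -62, -14, -198, -122  ⇒  Σ = -665
Area = |Σ|/2 = 332.5.

332.5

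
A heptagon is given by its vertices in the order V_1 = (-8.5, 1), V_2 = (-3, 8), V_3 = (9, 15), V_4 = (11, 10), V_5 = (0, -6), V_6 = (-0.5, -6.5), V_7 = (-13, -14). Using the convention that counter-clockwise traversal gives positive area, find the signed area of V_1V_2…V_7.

-267.75

Apply the shoelace formula: 2A = Σ (x_i·y_{i+1} − x_{i+1}·y_i), indices taken mod 7.
Σ = (-65) + (-117) + (-75) + (-66) + (-3) + (-77.5) + (-132) = -535.5
Signed area = Σ/2 = -267.75 (negative ⇒ clockwise traversal).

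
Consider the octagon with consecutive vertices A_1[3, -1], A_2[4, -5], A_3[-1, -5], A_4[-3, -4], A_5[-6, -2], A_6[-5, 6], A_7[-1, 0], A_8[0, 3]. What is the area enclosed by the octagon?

58.5

Apply the shoelace (surveyor's) formula: 2A = Σ (x_i·y_{i+1} − x_{i+1}·y_i), indices taken mod 8.
Cross-terms: -11, -25, -11, -18, -46, 6, -3, -9  ⇒  Σ = -117
Area = |Σ|/2 = 58.5.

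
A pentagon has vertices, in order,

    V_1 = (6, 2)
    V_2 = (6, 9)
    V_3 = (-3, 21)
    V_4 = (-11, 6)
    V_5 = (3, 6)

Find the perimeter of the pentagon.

|V_1V_2| = √((0)² + (7)²) = √49 = 7
|V_2V_3| = √((-9)² + (12)²) = √225 = 15
|V_3V_4| = √((-8)² + (-15)²) = √289 = 17
|V_4V_5| = √((14)² + (0)²) = √196 = 14
|V_5V_1| = √((3)² + (-4)²) = √25 = 5
Perimeter = 7 + 15 + 17 + 14 + 5 = 58.

58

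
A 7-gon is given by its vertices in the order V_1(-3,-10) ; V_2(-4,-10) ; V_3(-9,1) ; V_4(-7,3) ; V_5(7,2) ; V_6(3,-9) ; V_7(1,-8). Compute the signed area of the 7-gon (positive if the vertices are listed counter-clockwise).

Σ = (-10) + (-94) + (-20) + (-35) + (-69) + (-15) + (-34) = -277
Signed area = Σ/2 = -138.5 (negative ⇒ clockwise traversal).

-138.5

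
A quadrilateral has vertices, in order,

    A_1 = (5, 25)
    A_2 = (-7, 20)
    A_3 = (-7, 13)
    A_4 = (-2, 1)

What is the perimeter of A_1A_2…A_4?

|A_1A_2| = √((-12)² + (-5)²) = √169 = 13
|A_2A_3| = √((0)² + (-7)²) = √49 = 7
|A_3A_4| = √((5)² + (-12)²) = √169 = 13
|A_4A_1| = √((7)² + (24)²) = √625 = 25
Perimeter = 13 + 7 + 13 + 25 = 58.

58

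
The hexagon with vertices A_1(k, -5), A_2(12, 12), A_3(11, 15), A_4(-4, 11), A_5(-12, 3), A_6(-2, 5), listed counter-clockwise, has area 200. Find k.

Write out the shoelace sum; only the two edges meeting at A_1 involve k:
2·Area = [((-2)·(-5) − k·5) + (k·12 − 12·(-5))] + 295
       = 7·k + 365 = 400
⇒ k = 5.

5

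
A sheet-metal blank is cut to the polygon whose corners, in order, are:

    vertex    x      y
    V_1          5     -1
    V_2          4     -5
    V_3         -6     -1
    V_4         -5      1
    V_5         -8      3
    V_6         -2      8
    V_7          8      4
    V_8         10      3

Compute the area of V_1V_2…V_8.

122

Apply the shoelace (surveyor's) formula: 2A = Σ (x_i·y_{i+1} − x_{i+1}·y_i), indices taken mod 8.
V_1→V_2: (5)(-5) − (4)(-1) = -21
V_2→V_3: (4)(-1) − (-6)(-5) = -34
V_3→V_4: (-6)(1) − (-5)(-1) = -11
V_4→V_5: (-5)(3) − (-8)(1) = -7
V_5→V_6: (-8)(8) − (-2)(3) = -58
V_6→V_7: (-2)(4) − (8)(8) = -72
V_7→V_8: (8)(3) − (10)(4) = -16
V_8→V_1: (10)(-1) − (5)(3) = -25
Σ = -244
Area = |Σ|/2 = 122.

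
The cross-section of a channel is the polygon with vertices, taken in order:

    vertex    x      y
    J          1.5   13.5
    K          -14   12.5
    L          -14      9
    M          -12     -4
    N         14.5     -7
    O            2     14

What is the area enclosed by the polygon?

392.875

Cross-terms: 207.75, 49, 164, 142, 217, 6  ⇒  Σ = 785.75
Area = |Σ|/2 = 392.875.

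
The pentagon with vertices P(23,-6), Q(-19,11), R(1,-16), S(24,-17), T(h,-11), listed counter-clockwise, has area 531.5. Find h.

The doubled signed area Σ (x_i y_{i+1} − x_{i+1} y_i) is linear in h.
With h=0 it equals 788; the coefficient of h is 11 (from the two edges through T).
So 11·h + 788 = 2·531.5 = 1063 ⇒ h = 25.

25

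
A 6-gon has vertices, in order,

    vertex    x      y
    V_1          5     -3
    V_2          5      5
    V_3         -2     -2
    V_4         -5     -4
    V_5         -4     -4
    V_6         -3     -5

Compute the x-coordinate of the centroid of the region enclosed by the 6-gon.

Apply the shoelace (surveyor's) formula. First the cross-terms c_i = x_i·y_{i+1} − x_{i+1}·y_i:
  40, 0, -2, 4, 8, 34  ⇒  2A = 84, A = 42.
Then Σ (x_i + x_{i+1})·c_i = 390, so x̄ = 390 / (6·42) = 65/42.

65/42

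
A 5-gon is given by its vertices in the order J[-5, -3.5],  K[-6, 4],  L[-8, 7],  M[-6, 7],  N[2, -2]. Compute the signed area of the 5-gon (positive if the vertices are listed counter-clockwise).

-42

Apply Gauss's area formula: 2A = Σ (x_i·y_{i+1} − x_{i+1}·y_i), indices taken mod 5.
Σ = (-41) + (-10) + (-14) + (-2) + (-17) = -84
Signed area = Σ/2 = -42 (negative ⇒ clockwise traversal).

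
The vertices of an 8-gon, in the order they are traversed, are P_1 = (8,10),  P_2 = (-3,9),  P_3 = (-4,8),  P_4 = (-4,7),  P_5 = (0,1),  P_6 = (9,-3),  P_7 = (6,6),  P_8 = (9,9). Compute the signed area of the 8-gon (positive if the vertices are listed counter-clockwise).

97.5

Apply the shoelace (surveyor's) formula: 2A = Σ (x_i·y_{i+1} − x_{i+1}·y_i), indices taken mod 8.
Σ = (102) + (12) + (4) + (-4) + (-9) + (72) + (0) + (18) = 195
Signed area = Σ/2 = 97.5 (positive ⇒ counter-clockwise traversal).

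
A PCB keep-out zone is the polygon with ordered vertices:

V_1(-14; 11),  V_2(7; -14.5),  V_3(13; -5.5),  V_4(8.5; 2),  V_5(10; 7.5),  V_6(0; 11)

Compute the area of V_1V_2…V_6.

Apply Gauss's area formula: 2A = Σ (x_i·y_{i+1} − x_{i+1}·y_i), indices taken mod 6.
Σ = (126) + (150) + (72.75) + (43.75) + (110) + (154) = 656.5
Area = |Σ|/2 = 328.25.

328.25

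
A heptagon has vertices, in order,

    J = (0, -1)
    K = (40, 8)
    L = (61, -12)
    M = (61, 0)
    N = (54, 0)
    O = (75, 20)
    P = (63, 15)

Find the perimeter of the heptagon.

196

|JK| = √((40)² + (9)²) = √1681 = 41
|KL| = √((21)² + (-20)²) = √841 = 29
|LM| = √((0)² + (12)²) = √144 = 12
|MN| = √((-7)² + (0)²) = √49 = 7
|NO| = √((21)² + (20)²) = √841 = 29
|OP| = √((-12)² + (-5)²) = √169 = 13
|PJ| = √((-63)² + (-16)²) = √4225 = 65
Perimeter = 41 + 29 + 12 + 7 + 29 + 13 + 65 = 196.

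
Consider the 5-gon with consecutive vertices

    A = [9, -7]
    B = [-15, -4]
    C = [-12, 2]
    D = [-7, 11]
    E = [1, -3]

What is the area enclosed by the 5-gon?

Apply the shoelace (surveyor's) formula: 2A = Σ (x_i·y_{i+1} − x_{i+1}·y_i), indices taken mod 5.
Cross-terms: -141, -78, -118, 10, 20  ⇒  Σ = -307
Area = |Σ|/2 = 153.5.

153.5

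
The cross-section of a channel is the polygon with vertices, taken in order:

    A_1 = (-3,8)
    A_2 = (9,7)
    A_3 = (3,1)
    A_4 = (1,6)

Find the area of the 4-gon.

31

Apply the shoelace (surveyor's) formula: 2A = Σ (x_i·y_{i+1} − x_{i+1}·y_i), indices taken mod 4.
Σ = (-93) + (-12) + (17) + (26) = -62
Area = |Σ|/2 = 31.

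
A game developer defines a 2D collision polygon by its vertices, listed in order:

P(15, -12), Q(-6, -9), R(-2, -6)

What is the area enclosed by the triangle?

Σ = (-207) + (18) + (114) = -75
Area = |Σ|/2 = 37.5.

37.5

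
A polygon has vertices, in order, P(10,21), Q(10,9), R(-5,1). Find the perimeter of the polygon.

54

|PQ| = √((0)² + (-12)²) = √144 = 12
|QR| = √((-15)² + (-8)²) = √289 = 17
|RP| = √((15)² + (20)²) = √625 = 25
Perimeter = 12 + 17 + 25 = 54.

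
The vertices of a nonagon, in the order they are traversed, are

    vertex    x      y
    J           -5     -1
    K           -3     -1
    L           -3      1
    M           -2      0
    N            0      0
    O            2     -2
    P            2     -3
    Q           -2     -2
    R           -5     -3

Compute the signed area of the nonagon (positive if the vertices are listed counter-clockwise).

Apply Gauss's area formula: 2A = Σ (x_i·y_{i+1} − x_{i+1}·y_i), indices taken mod 9.
J→K: (-5)(-1) − (-3)(-1) = 2
K→L: (-3)(1) − (-3)(-1) = -6
L→M: (-3)(0) − (-2)(1) = 2
M→N: (-2)(0) − (0)(0) = 0
N→O: (0)(-2) − (2)(0) = 0
O→P: (2)(-3) − (2)(-2) = -2
P→Q: (2)(-2) − (-2)(-3) = -10
Q→R: (-2)(-3) − (-5)(-2) = -4
R→J: (-5)(-1) − (-5)(-3) = -10
Σ = -28
Signed area = Σ/2 = -14 (negative ⇒ clockwise traversal).

-14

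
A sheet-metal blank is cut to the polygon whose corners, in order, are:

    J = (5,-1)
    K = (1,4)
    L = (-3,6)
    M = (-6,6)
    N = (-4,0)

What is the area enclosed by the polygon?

42.5

Apply the surveyor's formula: 2A = Σ (x_i·y_{i+1} − x_{i+1}·y_i), indices taken mod 5.
Σ = (21) + (18) + (18) + (24) + (4) = 85
Area = |Σ|/2 = 42.5.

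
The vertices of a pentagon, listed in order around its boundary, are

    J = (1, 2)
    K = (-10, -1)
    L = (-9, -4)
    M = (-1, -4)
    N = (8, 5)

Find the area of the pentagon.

Apply the shoelace formula: 2A = Σ (x_i·y_{i+1} − x_{i+1}·y_i), indices taken mod 5.
Σ = (19) + (31) + (32) + (27) + (11) = 120
Area = |Σ|/2 = 60.

60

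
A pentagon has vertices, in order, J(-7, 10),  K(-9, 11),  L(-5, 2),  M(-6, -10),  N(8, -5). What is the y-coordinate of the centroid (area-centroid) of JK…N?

-389/267

Apply the shoelace (surveyor's) formula. First the cross-terms c_i = x_i·y_{i+1} − x_{i+1}·y_i:
  13, 37, 62, 110, 45  ⇒  2A = 267, A = 133.5.
Then Σ (y_i + y_{i+1})·c_i = -1167, so ȳ = -1167 / (6·133.5) = -389/267.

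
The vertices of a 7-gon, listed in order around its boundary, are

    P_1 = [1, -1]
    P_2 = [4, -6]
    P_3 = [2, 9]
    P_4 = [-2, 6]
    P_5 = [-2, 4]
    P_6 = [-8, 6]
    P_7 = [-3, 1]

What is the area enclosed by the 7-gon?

56

Apply the shoelace (surveyor's) formula: 2A = Σ (x_i·y_{i+1} − x_{i+1}·y_i), indices taken mod 7.
Σ = (-2) + (48) + (30) + (4) + (20) + (10) + (2) = 112
Area = |Σ|/2 = 56.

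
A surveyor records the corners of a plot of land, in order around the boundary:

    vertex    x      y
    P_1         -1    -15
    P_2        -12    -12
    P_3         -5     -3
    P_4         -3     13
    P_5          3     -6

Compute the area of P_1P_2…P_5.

169

Apply the surveyor's formula: 2A = Σ (x_i·y_{i+1} − x_{i+1}·y_i), indices taken mod 5.
Σ = (-168) + (-24) + (-74) + (-21) + (-51) = -338
Area = |Σ|/2 = 169.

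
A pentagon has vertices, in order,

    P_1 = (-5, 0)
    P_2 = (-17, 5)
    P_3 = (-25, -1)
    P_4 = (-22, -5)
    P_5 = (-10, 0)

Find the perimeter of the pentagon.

46

|P_1P_2| = √((-12)² + (5)²) = √169 = 13
|P_2P_3| = √((-8)² + (-6)²) = √100 = 10
|P_3P_4| = √((3)² + (-4)²) = √25 = 5
|P_4P_5| = √((12)² + (5)²) = √169 = 13
|P_5P_1| = √((5)² + (0)²) = √25 = 5
Perimeter = 13 + 10 + 5 + 13 + 5 = 46.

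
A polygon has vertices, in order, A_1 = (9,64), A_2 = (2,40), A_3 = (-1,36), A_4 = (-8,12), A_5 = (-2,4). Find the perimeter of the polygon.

|A_1A_2| = √((-7)² + (-24)²) = √625 = 25
|A_2A_3| = √((-3)² + (-4)²) = √25 = 5
|A_3A_4| = √((-7)² + (-24)²) = √625 = 25
|A_4A_5| = √((6)² + (-8)²) = √100 = 10
|A_5A_1| = √((11)² + (60)²) = √3721 = 61
Perimeter = 25 + 5 + 25 + 10 + 61 = 126.

126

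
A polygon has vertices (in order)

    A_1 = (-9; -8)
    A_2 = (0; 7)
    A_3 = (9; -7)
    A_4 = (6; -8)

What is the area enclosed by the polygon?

Σ = (-63) + (-63) + (-30) + (-120) = -276
Area = |Σ|/2 = 138.

138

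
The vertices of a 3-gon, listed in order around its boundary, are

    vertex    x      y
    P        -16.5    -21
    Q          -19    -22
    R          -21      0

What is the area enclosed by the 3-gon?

Apply the shoelace formula: 2A = Σ (x_i·y_{i+1} − x_{i+1}·y_i), indices taken mod 3.
Σ = (-36) + (-462) + (441) = -57
Area = |Σ|/2 = 28.5.

28.5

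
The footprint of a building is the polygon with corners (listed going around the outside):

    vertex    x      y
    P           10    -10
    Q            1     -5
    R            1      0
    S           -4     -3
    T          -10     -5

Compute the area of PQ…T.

51

Σ = (-40) + (5) + (-3) + (-10) + (150) = 102
Area = |Σ|/2 = 51.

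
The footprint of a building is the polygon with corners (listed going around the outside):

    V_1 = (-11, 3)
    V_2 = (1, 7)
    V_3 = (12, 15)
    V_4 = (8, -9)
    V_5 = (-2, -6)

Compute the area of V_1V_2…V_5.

Σ = (-80) + (-69) + (-228) + (-66) + (-72) = -515
Area = |Σ|/2 = 257.5.

257.5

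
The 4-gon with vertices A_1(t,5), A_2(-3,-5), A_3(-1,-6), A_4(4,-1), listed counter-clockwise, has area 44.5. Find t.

-4

The doubled signed area Σ (x_i y_{i+1} − x_{i+1} y_i) is linear in t.
With t=0 it equals 73; the coefficient of t is -4 (from the two edges through A_1).
So -4·t + 73 = 2·44.5 = 89 ⇒ t = -4.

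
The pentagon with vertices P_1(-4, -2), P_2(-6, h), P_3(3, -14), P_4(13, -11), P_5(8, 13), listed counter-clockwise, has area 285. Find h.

-8

Write out the shoelace sum; only the two edges meeting at P_2 involve h:
2·Area = [((-4)·h − (-6)·(-2)) + ((-6)·(-14) − 3·h)] + 442
       = -7·h + 514 = 570
⇒ h = -8.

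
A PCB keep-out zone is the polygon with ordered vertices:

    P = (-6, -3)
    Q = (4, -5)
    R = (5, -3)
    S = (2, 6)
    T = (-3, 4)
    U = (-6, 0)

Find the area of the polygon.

79.5

Cross-terms: 42, 13, 36, 26, 24, 18  ⇒  Σ = 159
Area = |Σ|/2 = 79.5.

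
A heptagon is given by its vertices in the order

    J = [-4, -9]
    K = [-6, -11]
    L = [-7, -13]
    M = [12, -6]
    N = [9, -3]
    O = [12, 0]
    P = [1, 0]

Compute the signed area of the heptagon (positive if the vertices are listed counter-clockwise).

J→K: (-4)(-11) − (-6)(-9) = -10
K→L: (-6)(-13) − (-7)(-11) = 1
L→M: (-7)(-6) − (12)(-13) = 198
M→N: (12)(-3) − (9)(-6) = 18
N→O: (9)(0) − (12)(-3) = 36
O→P: (12)(0) − (1)(0) = 0
P→J: (1)(-9) − (-4)(0) = -9
Σ = 234
Signed area = Σ/2 = 117 (positive ⇒ counter-clockwise traversal).

117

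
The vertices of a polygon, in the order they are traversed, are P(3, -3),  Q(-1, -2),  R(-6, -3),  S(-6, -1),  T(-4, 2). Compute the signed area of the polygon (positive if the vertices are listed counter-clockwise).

Apply the shoelace (surveyor's) formula: 2A = Σ (x_i·y_{i+1} − x_{i+1}·y_i), indices taken mod 5.
Cross-terms: -9, -9, -12, -16, 6  ⇒  Σ = -40
Signed area = Σ/2 = -20 (negative ⇒ clockwise traversal).

-20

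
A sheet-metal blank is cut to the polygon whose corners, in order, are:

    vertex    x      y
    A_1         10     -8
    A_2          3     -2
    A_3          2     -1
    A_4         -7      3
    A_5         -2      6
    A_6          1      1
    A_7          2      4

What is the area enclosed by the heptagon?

Apply the surveyor's formula: 2A = Σ (x_i·y_{i+1} − x_{i+1}·y_i), indices taken mod 7.
Σ = (4) + (1) + (-1) + (-36) + (-8) + (2) + (-56) = -94
Area = |Σ|/2 = 47.

47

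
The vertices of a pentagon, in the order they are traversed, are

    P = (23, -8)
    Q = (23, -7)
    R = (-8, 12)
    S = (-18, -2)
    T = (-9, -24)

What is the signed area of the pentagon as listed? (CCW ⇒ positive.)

Apply the shoelace (surveyor's) formula: 2A = Σ (x_i·y_{i+1} − x_{i+1}·y_i), indices taken mod 5.
Σ = (23) + (220) + (232) + (414) + (624) = 1513
Signed area = Σ/2 = 756.5 (positive ⇒ counter-clockwise traversal).

756.5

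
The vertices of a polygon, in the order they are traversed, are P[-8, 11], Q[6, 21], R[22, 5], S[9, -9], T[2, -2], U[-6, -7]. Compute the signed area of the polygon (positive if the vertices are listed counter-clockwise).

-528.5

Apply the shoelace (surveyor's) formula: 2A = Σ (x_i·y_{i+1} − x_{i+1}·y_i), indices taken mod 6.
P→Q: (-8)(21) − (6)(11) = -234
Q→R: (6)(5) − (22)(21) = -432
R→S: (22)(-9) − (9)(5) = -243
S→T: (9)(-2) − (2)(-9) = 0
T→U: (2)(-7) − (-6)(-2) = -26
U→P: (-6)(11) − (-8)(-7) = -122
Σ = -1057
Signed area = Σ/2 = -528.5 (negative ⇒ clockwise traversal).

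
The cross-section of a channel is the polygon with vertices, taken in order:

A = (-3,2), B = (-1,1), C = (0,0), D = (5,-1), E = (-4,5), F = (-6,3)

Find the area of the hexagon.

Apply the shoelace (surveyor's) formula: 2A = Σ (x_i·y_{i+1} − x_{i+1}·y_i), indices taken mod 6.
Cross-terms: -1, 0, 0, 21, 18, -3  ⇒  Σ = 35
Area = |Σ|/2 = 17.5.

17.5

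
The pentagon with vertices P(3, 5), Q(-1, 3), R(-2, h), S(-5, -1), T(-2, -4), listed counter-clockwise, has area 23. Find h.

1

The doubled signed area Σ (x_i y_{i+1} − x_{i+1} y_i) is linear in h.
With h=0 it equals 42; the coefficient of h is 4 (from the two edges through R).
So 4·h + 42 = 2·23 = 46 ⇒ h = 1.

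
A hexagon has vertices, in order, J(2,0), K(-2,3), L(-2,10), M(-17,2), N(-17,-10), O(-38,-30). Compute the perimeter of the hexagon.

|JK| = √((-4)² + (3)²) = √25 = 5
|KL| = √((0)² + (7)²) = √49 = 7
|LM| = √((-15)² + (-8)²) = √289 = 17
|MN| = √((0)² + (-12)²) = √144 = 12
|NO| = √((-21)² + (-20)²) = √841 = 29
|OJ| = √((40)² + (30)²) = √2500 = 50
Perimeter = 5 + 7 + 17 + 12 + 29 + 50 = 120.

120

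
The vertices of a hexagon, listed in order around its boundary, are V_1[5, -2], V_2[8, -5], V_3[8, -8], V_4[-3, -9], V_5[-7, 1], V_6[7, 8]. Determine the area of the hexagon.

156

Σ = (-9) + (-24) + (-96) + (-66) + (-63) + (-54) = -312
Area = |Σ|/2 = 156.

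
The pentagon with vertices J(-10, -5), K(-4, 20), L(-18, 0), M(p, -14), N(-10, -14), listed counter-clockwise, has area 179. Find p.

-14

Write out the shoelace sum; only the two edges meeting at M involve p:
2·Area = [((-18)·(-14) − p·0) + (p·(-14) − (-10)·(-14))] + 50
       = -14·p + 162 = 358
⇒ p = -14.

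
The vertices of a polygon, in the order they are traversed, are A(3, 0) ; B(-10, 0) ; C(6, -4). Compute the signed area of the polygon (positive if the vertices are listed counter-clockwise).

Σ = (0) + (40) + (12) = 52
Signed area = Σ/2 = 26 (positive ⇒ counter-clockwise traversal).

26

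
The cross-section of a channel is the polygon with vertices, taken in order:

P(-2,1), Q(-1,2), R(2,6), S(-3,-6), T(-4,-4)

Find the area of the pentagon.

Apply the shoelace formula: 2A = Σ (x_i·y_{i+1} − x_{i+1}·y_i), indices taken mod 5.
Cross-terms: -3, -10, 6, -12, -12  ⇒  Σ = -31
Area = |Σ|/2 = 15.5.

15.5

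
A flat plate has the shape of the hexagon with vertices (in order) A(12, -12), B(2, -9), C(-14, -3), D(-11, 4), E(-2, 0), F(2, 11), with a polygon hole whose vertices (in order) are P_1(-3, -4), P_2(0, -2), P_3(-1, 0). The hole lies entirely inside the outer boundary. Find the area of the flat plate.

233.5

Outer boundary:
Apply the shoelace (surveyor's) formula: 2A = Σ (x_i·y_{i+1} − x_{i+1}·y_i), indices taken mod 6.
Σ = (-84) + (-132) + (-89) + (8) + (-22) + (-156) = -475
Area = |Σ|/2 = 237.5.
Hole:
P_1→P_2: (-3)(-2) − (0)(-4) = 6
P_2→P_3: (0)(0) − (-1)(-2) = -2
P_3→P_1: (-1)(-4) − (-3)(0) = 4
Σ = 8
Area = |Σ|/2 = 4.
Net area = 237.5 − 4 = 233.5.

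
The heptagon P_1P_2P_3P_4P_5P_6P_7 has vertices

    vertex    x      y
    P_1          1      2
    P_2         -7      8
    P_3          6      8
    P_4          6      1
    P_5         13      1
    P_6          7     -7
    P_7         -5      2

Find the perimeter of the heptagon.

68

|P_1P_2| = √((-8)² + (6)²) = √100 = 10
|P_2P_3| = √((13)² + (0)²) = √169 = 13
|P_3P_4| = √((0)² + (-7)²) = √49 = 7
|P_4P_5| = √((7)² + (0)²) = √49 = 7
|P_5P_6| = √((-6)² + (-8)²) = √100 = 10
|P_6P_7| = √((-12)² + (9)²) = √225 = 15
|P_7P_1| = √((6)² + (0)²) = √36 = 6
Perimeter = 10 + 13 + 7 + 7 + 10 + 15 + 6 = 68.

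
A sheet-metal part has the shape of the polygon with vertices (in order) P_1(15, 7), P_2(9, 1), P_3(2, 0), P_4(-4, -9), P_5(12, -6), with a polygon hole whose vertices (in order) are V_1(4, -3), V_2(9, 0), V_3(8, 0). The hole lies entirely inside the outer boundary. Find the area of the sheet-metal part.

117.5

Outer boundary:
Apply the shoelace formula: 2A = Σ (x_i·y_{i+1} − x_{i+1}·y_i), indices taken mod 5.
Σ = (-48) + (-2) + (-18) + (132) + (174) = 238
Area = |Σ|/2 = 119.
Hole:
Apply Gauss's area formula: 2A = Σ (x_i·y_{i+1} − x_{i+1}·y_i), indices taken mod 3.
Σ = (27) + (0) + (-24) = 3
Area = |Σ|/2 = 1.5.
Net area = 119 − 1.5 = 117.5.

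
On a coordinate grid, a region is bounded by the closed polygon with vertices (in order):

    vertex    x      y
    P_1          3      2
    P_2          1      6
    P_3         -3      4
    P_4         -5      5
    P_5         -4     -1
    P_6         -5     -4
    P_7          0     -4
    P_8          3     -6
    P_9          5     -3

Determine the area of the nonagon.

75.5

Apply the shoelace (surveyor's) formula: 2A = Σ (x_i·y_{i+1} − x_{i+1}·y_i), indices taken mod 9.
Cross-terms: 16, 22, 5, 25, 11, 20, 12, 21, 19  ⇒  Σ = 151
Area = |Σ|/2 = 75.5.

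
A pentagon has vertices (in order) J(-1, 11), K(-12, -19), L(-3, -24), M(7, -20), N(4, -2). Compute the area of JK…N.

Apply the surveyor's formula: 2A = Σ (x_i·y_{i+1} − x_{i+1}·y_i), indices taken mod 5.
Σ = (151) + (231) + (228) + (66) + (42) = 718
Area = |Σ|/2 = 359.

359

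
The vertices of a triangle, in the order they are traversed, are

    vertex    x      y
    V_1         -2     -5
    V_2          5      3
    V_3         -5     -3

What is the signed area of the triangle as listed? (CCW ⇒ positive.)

19

Σ = (19) + (0) + (19) = 38
Signed area = Σ/2 = 19 (positive ⇒ counter-clockwise traversal).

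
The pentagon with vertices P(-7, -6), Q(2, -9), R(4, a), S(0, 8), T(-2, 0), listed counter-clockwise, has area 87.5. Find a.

2

The doubled signed area Σ (x_i y_{i+1} − x_{i+1} y_i) is linear in a.
With a=0 it equals 171; the coefficient of a is 2 (from the two edges through R).
So 2·a + 171 = 2·87.5 = 175 ⇒ a = 2.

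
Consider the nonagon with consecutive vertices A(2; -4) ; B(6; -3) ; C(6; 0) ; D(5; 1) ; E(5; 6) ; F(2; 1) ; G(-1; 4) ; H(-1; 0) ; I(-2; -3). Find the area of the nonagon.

Apply the surveyor's formula: 2A = Σ (x_i·y_{i+1} − x_{i+1}·y_i), indices taken mod 9.
Σ = (18) + (18) + (6) + (25) + (-7) + (9) + (4) + (3) + (14) = 90
Area = |Σ|/2 = 45.

45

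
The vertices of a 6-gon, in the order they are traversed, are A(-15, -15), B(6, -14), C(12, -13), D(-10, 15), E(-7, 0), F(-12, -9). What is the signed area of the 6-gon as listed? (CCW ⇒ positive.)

326.5

Apply the shoelace formula: 2A = Σ (x_i·y_{i+1} − x_{i+1}·y_i), indices taken mod 6.
Σ = (300) + (90) + (50) + (105) + (63) + (45) = 653
Signed area = Σ/2 = 326.5 (positive ⇒ counter-clockwise traversal).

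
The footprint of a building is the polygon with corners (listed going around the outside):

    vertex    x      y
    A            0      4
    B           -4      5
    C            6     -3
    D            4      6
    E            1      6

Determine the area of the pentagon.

34

Σ = (16) + (-18) + (48) + (18) + (4) = 68
Area = |Σ|/2 = 34.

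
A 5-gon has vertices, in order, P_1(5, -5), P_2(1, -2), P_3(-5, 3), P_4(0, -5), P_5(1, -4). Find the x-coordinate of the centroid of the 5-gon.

Apply Gauss's area formula. First the cross-terms c_i = x_i·y_{i+1} − x_{i+1}·y_i:
  -5, -7, 25, 5, 15  ⇒  2A = 33, A = 16.5.
Then Σ (x_i + x_{i+1})·c_i = -32, so x̄ = -32 / (6·16.5) = -32/99.

-32/99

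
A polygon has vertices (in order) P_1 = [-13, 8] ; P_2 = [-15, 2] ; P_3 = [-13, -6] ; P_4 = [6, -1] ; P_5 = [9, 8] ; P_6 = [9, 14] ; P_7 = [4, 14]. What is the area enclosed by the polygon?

Apply Gauss's area formula: 2A = Σ (x_i·y_{i+1} − x_{i+1}·y_i), indices taken mod 7.
Cross-terms: 94, 116, 49, 57, 54, 70, 214  ⇒  Σ = 654
Area = |Σ|/2 = 327.

327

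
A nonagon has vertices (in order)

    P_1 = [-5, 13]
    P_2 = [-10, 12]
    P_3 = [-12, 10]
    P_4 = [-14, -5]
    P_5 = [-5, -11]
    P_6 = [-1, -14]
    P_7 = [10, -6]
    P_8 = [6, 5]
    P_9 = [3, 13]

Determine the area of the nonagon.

450.5

Apply the surveyor's formula: 2A = Σ (x_i·y_{i+1} − x_{i+1}·y_i), indices taken mod 9.
Σ = (70) + (44) + (200) + (129) + (59) + (146) + (86) + (63) + (104) = 901
Area = |Σ|/2 = 450.5.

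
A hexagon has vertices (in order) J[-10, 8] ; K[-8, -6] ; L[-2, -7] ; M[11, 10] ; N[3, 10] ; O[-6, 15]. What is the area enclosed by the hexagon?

Apply Gauss's area formula: 2A = Σ (x_i·y_{i+1} − x_{i+1}·y_i), indices taken mod 6.
Σ = (124) + (44) + (57) + (80) + (105) + (102) = 512
Area = |Σ|/2 = 256.

256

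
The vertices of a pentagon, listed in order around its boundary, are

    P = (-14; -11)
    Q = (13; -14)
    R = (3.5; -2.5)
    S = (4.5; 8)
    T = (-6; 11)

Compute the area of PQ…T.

356.125

Apply Gauss's area formula: 2A = Σ (x_i·y_{i+1} − x_{i+1}·y_i), indices taken mod 5.
P→Q: (-14)(-14) − (13)(-11) = 339
Q→R: (13)(-2.5) − (3.5)(-14) = 16.5
R→S: (3.5)(8) − (4.5)(-2.5) = 39.25
S→T: (4.5)(11) − (-6)(8) = 97.5
T→P: (-6)(-11) − (-14)(11) = 220
Σ = 712.25
Area = |Σ|/2 = 356.125.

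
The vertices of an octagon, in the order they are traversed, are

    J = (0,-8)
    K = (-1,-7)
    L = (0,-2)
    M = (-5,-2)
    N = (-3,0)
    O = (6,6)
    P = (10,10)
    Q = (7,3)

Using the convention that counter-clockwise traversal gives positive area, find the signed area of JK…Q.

-68

Apply Gauss's area formula: 2A = Σ (x_i·y_{i+1} − x_{i+1}·y_i), indices taken mod 8.
Σ = (-8) + (2) + (-10) + (-6) + (-18) + (0) + (-40) + (-56) = -136
Signed area = Σ/2 = -68 (negative ⇒ clockwise traversal).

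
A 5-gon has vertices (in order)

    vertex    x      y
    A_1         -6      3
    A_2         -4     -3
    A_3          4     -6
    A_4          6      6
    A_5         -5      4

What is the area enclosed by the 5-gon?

94.5

Apply the shoelace formula: 2A = Σ (x_i·y_{i+1} − x_{i+1}·y_i), indices taken mod 5.
Σ = (30) + (36) + (60) + (54) + (9) = 189
Area = |Σ|/2 = 94.5.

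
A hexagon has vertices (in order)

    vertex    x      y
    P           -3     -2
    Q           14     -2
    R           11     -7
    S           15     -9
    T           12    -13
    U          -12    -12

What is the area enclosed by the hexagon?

217.5

Apply Gauss's area formula: 2A = Σ (x_i·y_{i+1} − x_{i+1}·y_i), indices taken mod 6.
P→Q: (-3)(-2) − (14)(-2) = 34
Q→R: (14)(-7) − (11)(-2) = -76
R→S: (11)(-9) − (15)(-7) = 6
S→T: (15)(-13) − (12)(-9) = -87
T→U: (12)(-12) − (-12)(-13) = -300
U→P: (-12)(-2) − (-3)(-12) = -12
Σ = -435
Area = |Σ|/2 = 217.5.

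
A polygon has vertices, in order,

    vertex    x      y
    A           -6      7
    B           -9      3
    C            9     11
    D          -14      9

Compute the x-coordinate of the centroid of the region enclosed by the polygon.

Apply Gauss's area formula. First the cross-terms c_i = x_i·y_{i+1} − x_{i+1}·y_i:
  45, -126, 235, -44  ⇒  2A = 110, A = 55.
Then Σ (x_i + x_{i+1})·c_i = -970, so x̄ = -970 / (6·55) = -97/33.

-97/33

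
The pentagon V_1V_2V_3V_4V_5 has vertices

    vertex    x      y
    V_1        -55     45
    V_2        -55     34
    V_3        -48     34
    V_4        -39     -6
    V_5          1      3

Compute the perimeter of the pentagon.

170

|V_1V_2| = √((0)² + (-11)²) = √121 = 11
|V_2V_3| = √((7)² + (0)²) = √49 = 7
|V_3V_4| = √((9)² + (-40)²) = √1681 = 41
|V_4V_5| = √((40)² + (9)²) = √1681 = 41
|V_5V_1| = √((-56)² + (42)²) = √4900 = 70
Perimeter = 11 + 7 + 41 + 41 + 70 = 170.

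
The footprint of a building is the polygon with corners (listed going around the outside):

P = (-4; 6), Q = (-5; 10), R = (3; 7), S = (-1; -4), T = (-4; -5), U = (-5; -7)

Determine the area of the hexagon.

73

Apply the shoelace (surveyor's) formula: 2A = Σ (x_i·y_{i+1} − x_{i+1}·y_i), indices taken mod 6.
Cross-terms: -10, -65, -5, -11, 3, -58  ⇒  Σ = -146
Area = |Σ|/2 = 73.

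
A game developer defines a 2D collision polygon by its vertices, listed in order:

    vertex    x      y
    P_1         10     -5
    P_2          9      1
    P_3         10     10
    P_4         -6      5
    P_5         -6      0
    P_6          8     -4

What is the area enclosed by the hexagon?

149.5

Apply the surveyor's formula: 2A = Σ (x_i·y_{i+1} − x_{i+1}·y_i), indices taken mod 6.
Σ = (55) + (80) + (110) + (30) + (24) + (0) = 299
Area = |Σ|/2 = 149.5.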